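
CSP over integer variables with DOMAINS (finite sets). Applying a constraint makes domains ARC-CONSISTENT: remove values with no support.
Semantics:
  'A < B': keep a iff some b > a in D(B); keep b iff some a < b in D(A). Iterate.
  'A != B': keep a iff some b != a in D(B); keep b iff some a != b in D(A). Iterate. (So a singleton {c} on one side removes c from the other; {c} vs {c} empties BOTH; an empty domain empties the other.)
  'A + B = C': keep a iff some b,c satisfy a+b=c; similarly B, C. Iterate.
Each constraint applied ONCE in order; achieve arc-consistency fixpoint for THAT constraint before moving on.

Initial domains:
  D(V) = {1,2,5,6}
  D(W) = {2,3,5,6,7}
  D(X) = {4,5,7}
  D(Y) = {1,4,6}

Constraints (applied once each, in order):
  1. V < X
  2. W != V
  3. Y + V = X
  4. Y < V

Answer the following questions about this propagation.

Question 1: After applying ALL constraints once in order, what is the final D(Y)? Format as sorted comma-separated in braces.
Constraint 1 (V < X) on D(V)={1,2,5,6} D(X)={4,5,7}: no change
Constraint 2 (W != V) on D(W)={2,3,5,6,7} D(V)={1,2,5,6}: no change
Constraint 3 (Y + V = X) on D(Y)={1,4,6} D(V)={1,2,5,6} D(X)={4,5,7}: V {1,2,5,6}->{1,6}; X {4,5,7}->{5,7}
Constraint 4 (Y < V) on D(Y)={1,4,6} D(V)={1,6}: Y {1,4,6}->{1,4}; V {1,6}->{6}
So after all 4 constraints: D(Y) = {1,4}

Answer: {1,4}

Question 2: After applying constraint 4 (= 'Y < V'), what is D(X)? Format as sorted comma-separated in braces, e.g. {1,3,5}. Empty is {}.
Answer: {5,7}

Derivation:
Constraint 1 (V < X) on D(V)={1,2,5,6} D(X)={4,5,7}: no change
Constraint 2 (W != V) on D(W)={2,3,5,6,7} D(V)={1,2,5,6}: no change
Constraint 3 (Y + V = X) on D(Y)={1,4,6} D(V)={1,2,5,6} D(X)={4,5,7}: V {1,2,5,6}->{1,6}; X {4,5,7}->{5,7}
Constraint 4 (Y < V) on D(Y)={1,4,6} D(V)={1,6}: Y {1,4,6}->{1,4}; V {1,6}->{6}
So after constraint 4: D(X) = {5,7}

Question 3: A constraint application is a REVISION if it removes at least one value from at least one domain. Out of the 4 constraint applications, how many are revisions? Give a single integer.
Constraint 1 (V < X) on D(V)={1,2,5,6} D(X)={4,5,7}: no change => not a revision
Constraint 2 (W != V) on D(W)={2,3,5,6,7} D(V)={1,2,5,6}: no change => not a revision
Constraint 3 (Y + V = X) on D(Y)={1,4,6} D(V)={1,2,5,6} D(X)={4,5,7}: V {1,2,5,6}->{1,6}; X {4,5,7}->{5,7} => REVISION
Constraint 4 (Y < V) on D(Y)={1,4,6} D(V)={1,6}: Y {1,4,6}->{1,4}; V {1,6}->{6} => REVISION
Total revisions = 2

Answer: 2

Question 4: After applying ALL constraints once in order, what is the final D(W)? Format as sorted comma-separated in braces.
Answer: {2,3,5,6,7}

Derivation:
Constraint 1 (V < X) on D(V)={1,2,5,6} D(X)={4,5,7}: no change
Constraint 2 (W != V) on D(W)={2,3,5,6,7} D(V)={1,2,5,6}: no change
Constraint 3 (Y + V = X) on D(Y)={1,4,6} D(V)={1,2,5,6} D(X)={4,5,7}: V {1,2,5,6}->{1,6}; X {4,5,7}->{5,7}
Constraint 4 (Y < V) on D(Y)={1,4,6} D(V)={1,6}: Y {1,4,6}->{1,4}; V {1,6}->{6}
So after all 4 constraints: D(W) = {2,3,5,6,7}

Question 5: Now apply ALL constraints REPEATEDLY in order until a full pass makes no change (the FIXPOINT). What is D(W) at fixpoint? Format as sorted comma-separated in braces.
Answer: {2,3,5,7}

Derivation:
pass 0 (initial): D(W)={2,3,5,6,7}
pass 1: V {1,2,5,6}->{6}; X {4,5,7}->{5,7}; Y {1,4,6}->{1,4}
pass 2: W {2,3,5,6,7}->{2,3,5,7}; X {5,7}->{7}; Y {1,4}->{1}
pass 3: no change
Fixpoint after 3 passes: D(W) = {2,3,5,7}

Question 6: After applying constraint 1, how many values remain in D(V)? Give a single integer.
Constraint 1 (V < X) on D(V)={1,2,5,6} D(X)={4,5,7}: no change
So after constraint 1: D(V)={1,2,5,6}, size = 4

Answer: 4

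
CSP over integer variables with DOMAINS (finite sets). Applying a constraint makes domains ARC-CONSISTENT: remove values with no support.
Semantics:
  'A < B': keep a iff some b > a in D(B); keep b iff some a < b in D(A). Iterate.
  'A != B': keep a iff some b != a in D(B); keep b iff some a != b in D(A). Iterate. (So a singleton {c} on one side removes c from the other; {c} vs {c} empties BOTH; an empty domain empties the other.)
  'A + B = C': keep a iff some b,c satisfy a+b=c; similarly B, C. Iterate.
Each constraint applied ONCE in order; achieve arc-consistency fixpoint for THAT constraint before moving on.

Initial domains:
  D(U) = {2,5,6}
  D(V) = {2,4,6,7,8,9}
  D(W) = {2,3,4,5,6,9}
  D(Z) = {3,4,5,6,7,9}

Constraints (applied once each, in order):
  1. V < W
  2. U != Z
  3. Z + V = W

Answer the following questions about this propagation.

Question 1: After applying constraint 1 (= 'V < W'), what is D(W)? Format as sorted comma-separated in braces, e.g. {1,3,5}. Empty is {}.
Constraint 1 (V < W) on D(V)={2,4,6,7,8,9} D(W)={2,3,4,5,6,9}: V {2,4,6,7,8,9}->{2,4,6,7,8}; W {2,3,4,5,6,9}->{3,4,5,6,9}
So after constraint 1: D(W) = {3,4,5,6,9}

Answer: {3,4,5,6,9}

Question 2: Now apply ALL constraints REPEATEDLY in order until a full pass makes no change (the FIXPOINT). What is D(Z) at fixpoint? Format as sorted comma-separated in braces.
Answer: {3,4,5,7}

Derivation:
pass 0 (initial): D(Z)={3,4,5,6,7,9}
pass 1: V {2,4,6,7,8,9}->{2,4,6}; W {2,3,4,5,6,9}->{5,6,9}; Z {3,4,5,6,7,9}->{3,4,5,7}
pass 2: no change
Fixpoint after 2 passes: D(Z) = {3,4,5,7}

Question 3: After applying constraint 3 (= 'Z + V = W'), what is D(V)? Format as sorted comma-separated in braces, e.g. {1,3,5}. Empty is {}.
Constraint 1 (V < W) on D(V)={2,4,6,7,8,9} D(W)={2,3,4,5,6,9}: V {2,4,6,7,8,9}->{2,4,6,7,8}; W {2,3,4,5,6,9}->{3,4,5,6,9}
Constraint 2 (U != Z) on D(U)={2,5,6} D(Z)={3,4,5,6,7,9}: no change
Constraint 3 (Z + V = W) on D(Z)={3,4,5,6,7,9} D(V)={2,4,6,7,8} D(W)={3,4,5,6,9}: Z {3,4,5,6,7,9}->{3,4,5,7}; V {2,4,6,7,8}->{2,4,6}; W {3,4,5,6,9}->{5,6,9}
So after constraint 3: D(V) = {2,4,6}

Answer: {2,4,6}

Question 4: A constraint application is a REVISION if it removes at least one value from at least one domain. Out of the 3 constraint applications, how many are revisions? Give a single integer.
Constraint 1 (V < W) on D(V)={2,4,6,7,8,9} D(W)={2,3,4,5,6,9}: V {2,4,6,7,8,9}->{2,4,6,7,8}; W {2,3,4,5,6,9}->{3,4,5,6,9} => REVISION
Constraint 2 (U != Z) on D(U)={2,5,6} D(Z)={3,4,5,6,7,9}: no change => not a revision
Constraint 3 (Z + V = W) on D(Z)={3,4,5,6,7,9} D(V)={2,4,6,7,8} D(W)={3,4,5,6,9}: Z {3,4,5,6,7,9}->{3,4,5,7}; V {2,4,6,7,8}->{2,4,6}; W {3,4,5,6,9}->{5,6,9} => REVISION
Total revisions = 2

Answer: 2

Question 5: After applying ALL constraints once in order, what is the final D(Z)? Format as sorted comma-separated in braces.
Answer: {3,4,5,7}

Derivation:
Constraint 1 (V < W) on D(V)={2,4,6,7,8,9} D(W)={2,3,4,5,6,9}: V {2,4,6,7,8,9}->{2,4,6,7,8}; W {2,3,4,5,6,9}->{3,4,5,6,9}
Constraint 2 (U != Z) on D(U)={2,5,6} D(Z)={3,4,5,6,7,9}: no change
Constraint 3 (Z + V = W) on D(Z)={3,4,5,6,7,9} D(V)={2,4,6,7,8} D(W)={3,4,5,6,9}: Z {3,4,5,6,7,9}->{3,4,5,7}; V {2,4,6,7,8}->{2,4,6}; W {3,4,5,6,9}->{5,6,9}
So after all 3 constraints: D(Z) = {3,4,5,7}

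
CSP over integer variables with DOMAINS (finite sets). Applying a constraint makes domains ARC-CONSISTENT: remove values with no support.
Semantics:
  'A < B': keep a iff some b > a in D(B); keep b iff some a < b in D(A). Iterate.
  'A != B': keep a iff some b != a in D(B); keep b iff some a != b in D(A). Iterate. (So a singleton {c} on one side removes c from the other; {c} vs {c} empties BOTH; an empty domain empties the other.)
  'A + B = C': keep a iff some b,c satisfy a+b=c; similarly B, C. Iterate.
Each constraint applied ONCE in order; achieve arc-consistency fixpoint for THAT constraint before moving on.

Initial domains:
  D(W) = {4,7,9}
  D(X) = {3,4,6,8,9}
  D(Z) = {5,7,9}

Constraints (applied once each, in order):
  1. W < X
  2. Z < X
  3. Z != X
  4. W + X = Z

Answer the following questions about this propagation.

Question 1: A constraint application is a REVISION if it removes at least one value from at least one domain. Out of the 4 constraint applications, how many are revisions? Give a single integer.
Answer: 3

Derivation:
Constraint 1 (W < X) on D(W)={4,7,9} D(X)={3,4,6,8,9}: W {4,7,9}->{4,7}; X {3,4,6,8,9}->{6,8,9} => REVISION
Constraint 2 (Z < X) on D(Z)={5,7,9} D(X)={6,8,9}: Z {5,7,9}->{5,7} => REVISION
Constraint 3 (Z != X) on D(Z)={5,7} D(X)={6,8,9}: no change => not a revision
Constraint 4 (W + X = Z) on D(W)={4,7} D(X)={6,8,9} D(Z)={5,7}: W {4,7}->{}; X {6,8,9}->{}; Z {5,7}->{} => REVISION
Total revisions = 3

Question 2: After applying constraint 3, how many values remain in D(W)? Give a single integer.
Constraint 1 (W < X) on D(W)={4,7,9} D(X)={3,4,6,8,9}: W {4,7,9}->{4,7}; X {3,4,6,8,9}->{6,8,9}
Constraint 2 (Z < X) on D(Z)={5,7,9} D(X)={6,8,9}: Z {5,7,9}->{5,7}
Constraint 3 (Z != X) on D(Z)={5,7} D(X)={6,8,9}: no change
So after constraint 3: D(W)={4,7}, size = 2

Answer: 2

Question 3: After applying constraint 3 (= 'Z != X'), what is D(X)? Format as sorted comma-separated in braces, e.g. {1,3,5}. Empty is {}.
Constraint 1 (W < X) on D(W)={4,7,9} D(X)={3,4,6,8,9}: W {4,7,9}->{4,7}; X {3,4,6,8,9}->{6,8,9}
Constraint 2 (Z < X) on D(Z)={5,7,9} D(X)={6,8,9}: Z {5,7,9}->{5,7}
Constraint 3 (Z != X) on D(Z)={5,7} D(X)={6,8,9}: no change
So after constraint 3: D(X) = {6,8,9}

Answer: {6,8,9}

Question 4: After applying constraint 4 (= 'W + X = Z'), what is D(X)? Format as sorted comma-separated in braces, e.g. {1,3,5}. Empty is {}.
Answer: {}

Derivation:
Constraint 1 (W < X) on D(W)={4,7,9} D(X)={3,4,6,8,9}: W {4,7,9}->{4,7}; X {3,4,6,8,9}->{6,8,9}
Constraint 2 (Z < X) on D(Z)={5,7,9} D(X)={6,8,9}: Z {5,7,9}->{5,7}
Constraint 3 (Z != X) on D(Z)={5,7} D(X)={6,8,9}: no change
Constraint 4 (W + X = Z) on D(W)={4,7} D(X)={6,8,9} D(Z)={5,7}: W {4,7}->{}; X {6,8,9}->{}; Z {5,7}->{}
So after constraint 4: D(X) = {}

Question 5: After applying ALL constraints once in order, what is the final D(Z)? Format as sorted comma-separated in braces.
Answer: {}

Derivation:
Constraint 1 (W < X) on D(W)={4,7,9} D(X)={3,4,6,8,9}: W {4,7,9}->{4,7}; X {3,4,6,8,9}->{6,8,9}
Constraint 2 (Z < X) on D(Z)={5,7,9} D(X)={6,8,9}: Z {5,7,9}->{5,7}
Constraint 3 (Z != X) on D(Z)={5,7} D(X)={6,8,9}: no change
Constraint 4 (W + X = Z) on D(W)={4,7} D(X)={6,8,9} D(Z)={5,7}: W {4,7}->{}; X {6,8,9}->{}; Z {5,7}->{}
So after all 4 constraints: D(Z) = {}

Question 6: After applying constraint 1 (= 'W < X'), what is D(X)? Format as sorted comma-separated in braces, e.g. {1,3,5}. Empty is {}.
Answer: {6,8,9}

Derivation:
Constraint 1 (W < X) on D(W)={4,7,9} D(X)={3,4,6,8,9}: W {4,7,9}->{4,7}; X {3,4,6,8,9}->{6,8,9}
So after constraint 1: D(X) = {6,8,9}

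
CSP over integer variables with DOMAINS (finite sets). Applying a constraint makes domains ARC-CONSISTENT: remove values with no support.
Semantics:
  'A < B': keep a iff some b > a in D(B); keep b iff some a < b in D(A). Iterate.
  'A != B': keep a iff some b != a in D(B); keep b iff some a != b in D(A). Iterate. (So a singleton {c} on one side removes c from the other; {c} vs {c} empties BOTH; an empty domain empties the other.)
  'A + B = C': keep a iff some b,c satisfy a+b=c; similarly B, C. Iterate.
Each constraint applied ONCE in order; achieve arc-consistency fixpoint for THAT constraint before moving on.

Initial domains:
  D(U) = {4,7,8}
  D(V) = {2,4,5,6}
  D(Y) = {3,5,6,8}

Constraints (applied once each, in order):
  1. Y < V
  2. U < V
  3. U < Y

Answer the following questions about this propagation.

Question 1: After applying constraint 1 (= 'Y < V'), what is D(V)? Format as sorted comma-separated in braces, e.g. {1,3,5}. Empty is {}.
Answer: {4,5,6}

Derivation:
Constraint 1 (Y < V) on D(Y)={3,5,6,8} D(V)={2,4,5,6}: Y {3,5,6,8}->{3,5}; V {2,4,5,6}->{4,5,6}
So after constraint 1: D(V) = {4,5,6}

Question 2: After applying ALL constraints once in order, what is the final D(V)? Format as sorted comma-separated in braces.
Constraint 1 (Y < V) on D(Y)={3,5,6,8} D(V)={2,4,5,6}: Y {3,5,6,8}->{3,5}; V {2,4,5,6}->{4,5,6}
Constraint 2 (U < V) on D(U)={4,7,8} D(V)={4,5,6}: U {4,7,8}->{4}; V {4,5,6}->{5,6}
Constraint 3 (U < Y) on D(U)={4} D(Y)={3,5}: Y {3,5}->{5}
So after all 3 constraints: D(V) = {5,6}

Answer: {5,6}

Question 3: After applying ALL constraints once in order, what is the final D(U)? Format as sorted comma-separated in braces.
Answer: {4}

Derivation:
Constraint 1 (Y < V) on D(Y)={3,5,6,8} D(V)={2,4,5,6}: Y {3,5,6,8}->{3,5}; V {2,4,5,6}->{4,5,6}
Constraint 2 (U < V) on D(U)={4,7,8} D(V)={4,5,6}: U {4,7,8}->{4}; V {4,5,6}->{5,6}
Constraint 3 (U < Y) on D(U)={4} D(Y)={3,5}: Y {3,5}->{5}
So after all 3 constraints: D(U) = {4}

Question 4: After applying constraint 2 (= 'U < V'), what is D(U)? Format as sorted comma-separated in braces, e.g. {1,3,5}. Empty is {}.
Answer: {4}

Derivation:
Constraint 1 (Y < V) on D(Y)={3,5,6,8} D(V)={2,4,5,6}: Y {3,5,6,8}->{3,5}; V {2,4,5,6}->{4,5,6}
Constraint 2 (U < V) on D(U)={4,7,8} D(V)={4,5,6}: U {4,7,8}->{4}; V {4,5,6}->{5,6}
So after constraint 2: D(U) = {4}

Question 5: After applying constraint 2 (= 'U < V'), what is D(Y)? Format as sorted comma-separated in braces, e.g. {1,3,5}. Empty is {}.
Constraint 1 (Y < V) on D(Y)={3,5,6,8} D(V)={2,4,5,6}: Y {3,5,6,8}->{3,5}; V {2,4,5,6}->{4,5,6}
Constraint 2 (U < V) on D(U)={4,7,8} D(V)={4,5,6}: U {4,7,8}->{4}; V {4,5,6}->{5,6}
So after constraint 2: D(Y) = {3,5}

Answer: {3,5}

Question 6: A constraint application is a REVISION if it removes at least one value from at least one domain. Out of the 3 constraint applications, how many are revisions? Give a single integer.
Constraint 1 (Y < V) on D(Y)={3,5,6,8} D(V)={2,4,5,6}: Y {3,5,6,8}->{3,5}; V {2,4,5,6}->{4,5,6} => REVISION
Constraint 2 (U < V) on D(U)={4,7,8} D(V)={4,5,6}: U {4,7,8}->{4}; V {4,5,6}->{5,6} => REVISION
Constraint 3 (U < Y) on D(U)={4} D(Y)={3,5}: Y {3,5}->{5} => REVISION
Total revisions = 3

Answer: 3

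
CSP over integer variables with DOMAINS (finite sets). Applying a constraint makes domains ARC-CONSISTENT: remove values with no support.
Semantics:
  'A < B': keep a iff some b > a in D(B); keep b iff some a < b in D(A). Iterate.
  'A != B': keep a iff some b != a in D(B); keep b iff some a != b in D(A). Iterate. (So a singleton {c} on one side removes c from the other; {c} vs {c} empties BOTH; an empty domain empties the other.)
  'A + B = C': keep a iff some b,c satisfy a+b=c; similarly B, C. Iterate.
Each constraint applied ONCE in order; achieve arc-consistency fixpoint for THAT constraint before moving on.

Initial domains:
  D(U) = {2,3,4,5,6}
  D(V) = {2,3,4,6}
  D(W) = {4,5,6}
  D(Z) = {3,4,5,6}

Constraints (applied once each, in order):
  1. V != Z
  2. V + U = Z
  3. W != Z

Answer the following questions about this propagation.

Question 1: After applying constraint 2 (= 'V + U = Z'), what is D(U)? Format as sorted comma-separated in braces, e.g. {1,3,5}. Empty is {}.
Answer: {2,3,4}

Derivation:
Constraint 1 (V != Z) on D(V)={2,3,4,6} D(Z)={3,4,5,6}: no change
Constraint 2 (V + U = Z) on D(V)={2,3,4,6} D(U)={2,3,4,5,6} D(Z)={3,4,5,6}: V {2,3,4,6}->{2,3,4}; U {2,3,4,5,6}->{2,3,4}; Z {3,4,5,6}->{4,5,6}
So after constraint 2: D(U) = {2,3,4}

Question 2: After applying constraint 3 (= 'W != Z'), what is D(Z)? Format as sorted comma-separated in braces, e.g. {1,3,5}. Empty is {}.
Constraint 1 (V != Z) on D(V)={2,3,4,6} D(Z)={3,4,5,6}: no change
Constraint 2 (V + U = Z) on D(V)={2,3,4,6} D(U)={2,3,4,5,6} D(Z)={3,4,5,6}: V {2,3,4,6}->{2,3,4}; U {2,3,4,5,6}->{2,3,4}; Z {3,4,5,6}->{4,5,6}
Constraint 3 (W != Z) on D(W)={4,5,6} D(Z)={4,5,6}: no change
So after constraint 3: D(Z) = {4,5,6}

Answer: {4,5,6}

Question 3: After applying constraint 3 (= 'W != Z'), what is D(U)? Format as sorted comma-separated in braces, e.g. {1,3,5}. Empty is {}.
Answer: {2,3,4}

Derivation:
Constraint 1 (V != Z) on D(V)={2,3,4,6} D(Z)={3,4,5,6}: no change
Constraint 2 (V + U = Z) on D(V)={2,3,4,6} D(U)={2,3,4,5,6} D(Z)={3,4,5,6}: V {2,3,4,6}->{2,3,4}; U {2,3,4,5,6}->{2,3,4}; Z {3,4,5,6}->{4,5,6}
Constraint 3 (W != Z) on D(W)={4,5,6} D(Z)={4,5,6}: no change
So after constraint 3: D(U) = {2,3,4}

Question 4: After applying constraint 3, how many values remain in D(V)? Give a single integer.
Constraint 1 (V != Z) on D(V)={2,3,4,6} D(Z)={3,4,5,6}: no change
Constraint 2 (V + U = Z) on D(V)={2,3,4,6} D(U)={2,3,4,5,6} D(Z)={3,4,5,6}: V {2,3,4,6}->{2,3,4}; U {2,3,4,5,6}->{2,3,4}; Z {3,4,5,6}->{4,5,6}
Constraint 3 (W != Z) on D(W)={4,5,6} D(Z)={4,5,6}: no change
So after constraint 3: D(V)={2,3,4}, size = 3

Answer: 3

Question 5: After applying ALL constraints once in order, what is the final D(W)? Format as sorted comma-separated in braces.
Answer: {4,5,6}

Derivation:
Constraint 1 (V != Z) on D(V)={2,3,4,6} D(Z)={3,4,5,6}: no change
Constraint 2 (V + U = Z) on D(V)={2,3,4,6} D(U)={2,3,4,5,6} D(Z)={3,4,5,6}: V {2,3,4,6}->{2,3,4}; U {2,3,4,5,6}->{2,3,4}; Z {3,4,5,6}->{4,5,6}
Constraint 3 (W != Z) on D(W)={4,5,6} D(Z)={4,5,6}: no change
So after all 3 constraints: D(W) = {4,5,6}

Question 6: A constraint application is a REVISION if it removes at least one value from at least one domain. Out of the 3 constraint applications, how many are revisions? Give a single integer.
Constraint 1 (V != Z) on D(V)={2,3,4,6} D(Z)={3,4,5,6}: no change => not a revision
Constraint 2 (V + U = Z) on D(V)={2,3,4,6} D(U)={2,3,4,5,6} D(Z)={3,4,5,6}: V {2,3,4,6}->{2,3,4}; U {2,3,4,5,6}->{2,3,4}; Z {3,4,5,6}->{4,5,6} => REVISION
Constraint 3 (W != Z) on D(W)={4,5,6} D(Z)={4,5,6}: no change => not a revision
Total revisions = 1

Answer: 1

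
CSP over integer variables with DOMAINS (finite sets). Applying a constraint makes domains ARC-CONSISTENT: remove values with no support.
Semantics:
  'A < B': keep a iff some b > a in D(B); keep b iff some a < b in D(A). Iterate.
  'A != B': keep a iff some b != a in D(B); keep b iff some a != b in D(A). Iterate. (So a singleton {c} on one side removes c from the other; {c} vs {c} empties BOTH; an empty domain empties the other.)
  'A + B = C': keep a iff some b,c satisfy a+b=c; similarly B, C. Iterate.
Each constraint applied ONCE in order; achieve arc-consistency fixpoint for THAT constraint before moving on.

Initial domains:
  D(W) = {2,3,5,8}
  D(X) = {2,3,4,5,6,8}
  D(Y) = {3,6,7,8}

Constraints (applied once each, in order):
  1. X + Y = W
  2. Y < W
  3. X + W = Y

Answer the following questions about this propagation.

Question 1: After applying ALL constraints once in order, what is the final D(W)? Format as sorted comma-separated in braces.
Constraint 1 (X + Y = W) on D(X)={2,3,4,5,6,8} D(Y)={3,6,7,8} D(W)={2,3,5,8}: X {2,3,4,5,6,8}->{2,5}; Y {3,6,7,8}->{3,6}; W {2,3,5,8}->{5,8}
Constraint 2 (Y < W) on D(Y)={3,6} D(W)={5,8}: no change
Constraint 3 (X + W = Y) on D(X)={2,5} D(W)={5,8} D(Y)={3,6}: X {2,5}->{}; W {5,8}->{}; Y {3,6}->{}
So after all 3 constraints: D(W) = {}

Answer: {}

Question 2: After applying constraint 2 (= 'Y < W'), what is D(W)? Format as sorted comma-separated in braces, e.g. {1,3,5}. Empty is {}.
Constraint 1 (X + Y = W) on D(X)={2,3,4,5,6,8} D(Y)={3,6,7,8} D(W)={2,3,5,8}: X {2,3,4,5,6,8}->{2,5}; Y {3,6,7,8}->{3,6}; W {2,3,5,8}->{5,8}
Constraint 2 (Y < W) on D(Y)={3,6} D(W)={5,8}: no change
So after constraint 2: D(W) = {5,8}

Answer: {5,8}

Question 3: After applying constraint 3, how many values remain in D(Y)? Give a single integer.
Answer: 0

Derivation:
Constraint 1 (X + Y = W) on D(X)={2,3,4,5,6,8} D(Y)={3,6,7,8} D(W)={2,3,5,8}: X {2,3,4,5,6,8}->{2,5}; Y {3,6,7,8}->{3,6}; W {2,3,5,8}->{5,8}
Constraint 2 (Y < W) on D(Y)={3,6} D(W)={5,8}: no change
Constraint 3 (X + W = Y) on D(X)={2,5} D(W)={5,8} D(Y)={3,6}: X {2,5}->{}; W {5,8}->{}; Y {3,6}->{}
So after constraint 3: D(Y)={}, size = 0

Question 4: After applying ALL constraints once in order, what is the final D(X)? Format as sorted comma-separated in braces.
Constraint 1 (X + Y = W) on D(X)={2,3,4,5,6,8} D(Y)={3,6,7,8} D(W)={2,3,5,8}: X {2,3,4,5,6,8}->{2,5}; Y {3,6,7,8}->{3,6}; W {2,3,5,8}->{5,8}
Constraint 2 (Y < W) on D(Y)={3,6} D(W)={5,8}: no change
Constraint 3 (X + W = Y) on D(X)={2,5} D(W)={5,8} D(Y)={3,6}: X {2,5}->{}; W {5,8}->{}; Y {3,6}->{}
So after all 3 constraints: D(X) = {}

Answer: {}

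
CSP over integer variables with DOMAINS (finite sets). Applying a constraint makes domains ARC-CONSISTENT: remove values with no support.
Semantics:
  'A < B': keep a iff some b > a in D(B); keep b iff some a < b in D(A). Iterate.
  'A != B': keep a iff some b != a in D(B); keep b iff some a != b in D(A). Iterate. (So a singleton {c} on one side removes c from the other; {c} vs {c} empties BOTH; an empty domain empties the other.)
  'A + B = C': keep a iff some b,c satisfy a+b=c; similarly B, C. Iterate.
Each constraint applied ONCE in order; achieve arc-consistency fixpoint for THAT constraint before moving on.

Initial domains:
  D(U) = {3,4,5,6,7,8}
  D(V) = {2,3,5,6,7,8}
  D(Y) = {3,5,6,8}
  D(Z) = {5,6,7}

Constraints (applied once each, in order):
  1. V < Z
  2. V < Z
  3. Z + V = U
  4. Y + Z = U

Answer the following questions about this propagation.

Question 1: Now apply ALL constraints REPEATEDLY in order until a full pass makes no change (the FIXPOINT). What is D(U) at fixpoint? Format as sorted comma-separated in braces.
pass 0 (initial): D(U)={3,4,5,6,7,8}
pass 1: U {3,4,5,6,7,8}->{8}; V {2,3,5,6,7,8}->{2,3}; Y {3,5,6,8}->{3}; Z {5,6,7}->{5}
pass 2: V {2,3}->{3}
pass 3: no change
Fixpoint after 3 passes: D(U) = {8}

Answer: {8}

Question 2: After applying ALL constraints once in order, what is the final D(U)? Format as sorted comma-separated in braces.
Answer: {8}

Derivation:
Constraint 1 (V < Z) on D(V)={2,3,5,6,7,8} D(Z)={5,6,7}: V {2,3,5,6,7,8}->{2,3,5,6}
Constraint 2 (V < Z) on D(V)={2,3,5,6} D(Z)={5,6,7}: no change
Constraint 3 (Z + V = U) on D(Z)={5,6,7} D(V)={2,3,5,6} D(U)={3,4,5,6,7,8}: Z {5,6,7}->{5,6}; V {2,3,5,6}->{2,3}; U {3,4,5,6,7,8}->{7,8}
Constraint 4 (Y + Z = U) on D(Y)={3,5,6,8} D(Z)={5,6} D(U)={7,8}: Y {3,5,6,8}->{3}; Z {5,6}->{5}; U {7,8}->{8}
So after all 4 constraints: D(U) = {8}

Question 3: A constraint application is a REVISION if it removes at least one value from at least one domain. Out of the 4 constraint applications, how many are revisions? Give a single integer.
Answer: 3

Derivation:
Constraint 1 (V < Z) on D(V)={2,3,5,6,7,8} D(Z)={5,6,7}: V {2,3,5,6,7,8}->{2,3,5,6} => REVISION
Constraint 2 (V < Z) on D(V)={2,3,5,6} D(Z)={5,6,7}: no change => not a revision
Constraint 3 (Z + V = U) on D(Z)={5,6,7} D(V)={2,3,5,6} D(U)={3,4,5,6,7,8}: Z {5,6,7}->{5,6}; V {2,3,5,6}->{2,3}; U {3,4,5,6,7,8}->{7,8} => REVISION
Constraint 4 (Y + Z = U) on D(Y)={3,5,6,8} D(Z)={5,6} D(U)={7,8}: Y {3,5,6,8}->{3}; Z {5,6}->{5}; U {7,8}->{8} => REVISION
Total revisions = 3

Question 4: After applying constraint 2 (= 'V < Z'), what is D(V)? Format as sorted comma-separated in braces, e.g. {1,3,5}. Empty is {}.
Constraint 1 (V < Z) on D(V)={2,3,5,6,7,8} D(Z)={5,6,7}: V {2,3,5,6,7,8}->{2,3,5,6}
Constraint 2 (V < Z) on D(V)={2,3,5,6} D(Z)={5,6,7}: no change
So after constraint 2: D(V) = {2,3,5,6}

Answer: {2,3,5,6}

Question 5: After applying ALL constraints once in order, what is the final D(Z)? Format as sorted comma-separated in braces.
Constraint 1 (V < Z) on D(V)={2,3,5,6,7,8} D(Z)={5,6,7}: V {2,3,5,6,7,8}->{2,3,5,6}
Constraint 2 (V < Z) on D(V)={2,3,5,6} D(Z)={5,6,7}: no change
Constraint 3 (Z + V = U) on D(Z)={5,6,7} D(V)={2,3,5,6} D(U)={3,4,5,6,7,8}: Z {5,6,7}->{5,6}; V {2,3,5,6}->{2,3}; U {3,4,5,6,7,8}->{7,8}
Constraint 4 (Y + Z = U) on D(Y)={3,5,6,8} D(Z)={5,6} D(U)={7,8}: Y {3,5,6,8}->{3}; Z {5,6}->{5}; U {7,8}->{8}
So after all 4 constraints: D(Z) = {5}

Answer: {5}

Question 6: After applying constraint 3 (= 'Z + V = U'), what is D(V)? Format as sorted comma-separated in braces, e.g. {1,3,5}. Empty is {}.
Constraint 1 (V < Z) on D(V)={2,3,5,6,7,8} D(Z)={5,6,7}: V {2,3,5,6,7,8}->{2,3,5,6}
Constraint 2 (V < Z) on D(V)={2,3,5,6} D(Z)={5,6,7}: no change
Constraint 3 (Z + V = U) on D(Z)={5,6,7} D(V)={2,3,5,6} D(U)={3,4,5,6,7,8}: Z {5,6,7}->{5,6}; V {2,3,5,6}->{2,3}; U {3,4,5,6,7,8}->{7,8}
So after constraint 3: D(V) = {2,3}

Answer: {2,3}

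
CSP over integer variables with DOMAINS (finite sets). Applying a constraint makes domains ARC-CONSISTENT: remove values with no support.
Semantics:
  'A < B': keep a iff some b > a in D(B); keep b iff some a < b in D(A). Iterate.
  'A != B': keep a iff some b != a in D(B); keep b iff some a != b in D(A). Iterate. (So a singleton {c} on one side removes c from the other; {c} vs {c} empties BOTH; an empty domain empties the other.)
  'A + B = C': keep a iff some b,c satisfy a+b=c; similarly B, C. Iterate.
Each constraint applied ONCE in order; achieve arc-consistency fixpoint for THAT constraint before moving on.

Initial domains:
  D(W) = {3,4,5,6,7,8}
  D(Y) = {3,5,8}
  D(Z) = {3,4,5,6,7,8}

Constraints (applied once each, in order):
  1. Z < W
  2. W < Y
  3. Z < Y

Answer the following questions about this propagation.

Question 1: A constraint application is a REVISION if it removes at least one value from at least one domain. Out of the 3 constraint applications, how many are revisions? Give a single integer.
Answer: 2

Derivation:
Constraint 1 (Z < W) on D(Z)={3,4,5,6,7,8} D(W)={3,4,5,6,7,8}: Z {3,4,5,6,7,8}->{3,4,5,6,7}; W {3,4,5,6,7,8}->{4,5,6,7,8} => REVISION
Constraint 2 (W < Y) on D(W)={4,5,6,7,8} D(Y)={3,5,8}: W {4,5,6,7,8}->{4,5,6,7}; Y {3,5,8}->{5,8} => REVISION
Constraint 3 (Z < Y) on D(Z)={3,4,5,6,7} D(Y)={5,8}: no change => not a revision
Total revisions = 2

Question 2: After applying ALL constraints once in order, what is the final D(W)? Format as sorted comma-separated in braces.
Constraint 1 (Z < W) on D(Z)={3,4,5,6,7,8} D(W)={3,4,5,6,7,8}: Z {3,4,5,6,7,8}->{3,4,5,6,7}; W {3,4,5,6,7,8}->{4,5,6,7,8}
Constraint 2 (W < Y) on D(W)={4,5,6,7,8} D(Y)={3,5,8}: W {4,5,6,7,8}->{4,5,6,7}; Y {3,5,8}->{5,8}
Constraint 3 (Z < Y) on D(Z)={3,4,5,6,7} D(Y)={5,8}: no change
So after all 3 constraints: D(W) = {4,5,6,7}

Answer: {4,5,6,7}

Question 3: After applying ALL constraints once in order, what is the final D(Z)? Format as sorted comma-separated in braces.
Constraint 1 (Z < W) on D(Z)={3,4,5,6,7,8} D(W)={3,4,5,6,7,8}: Z {3,4,5,6,7,8}->{3,4,5,6,7}; W {3,4,5,6,7,8}->{4,5,6,7,8}
Constraint 2 (W < Y) on D(W)={4,5,6,7,8} D(Y)={3,5,8}: W {4,5,6,7,8}->{4,5,6,7}; Y {3,5,8}->{5,8}
Constraint 3 (Z < Y) on D(Z)={3,4,5,6,7} D(Y)={5,8}: no change
So after all 3 constraints: D(Z) = {3,4,5,6,7}

Answer: {3,4,5,6,7}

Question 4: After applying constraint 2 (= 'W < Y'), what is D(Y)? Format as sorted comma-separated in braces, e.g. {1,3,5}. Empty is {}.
Answer: {5,8}

Derivation:
Constraint 1 (Z < W) on D(Z)={3,4,5,6,7,8} D(W)={3,4,5,6,7,8}: Z {3,4,5,6,7,8}->{3,4,5,6,7}; W {3,4,5,6,7,8}->{4,5,6,7,8}
Constraint 2 (W < Y) on D(W)={4,5,6,7,8} D(Y)={3,5,8}: W {4,5,6,7,8}->{4,5,6,7}; Y {3,5,8}->{5,8}
So after constraint 2: D(Y) = {5,8}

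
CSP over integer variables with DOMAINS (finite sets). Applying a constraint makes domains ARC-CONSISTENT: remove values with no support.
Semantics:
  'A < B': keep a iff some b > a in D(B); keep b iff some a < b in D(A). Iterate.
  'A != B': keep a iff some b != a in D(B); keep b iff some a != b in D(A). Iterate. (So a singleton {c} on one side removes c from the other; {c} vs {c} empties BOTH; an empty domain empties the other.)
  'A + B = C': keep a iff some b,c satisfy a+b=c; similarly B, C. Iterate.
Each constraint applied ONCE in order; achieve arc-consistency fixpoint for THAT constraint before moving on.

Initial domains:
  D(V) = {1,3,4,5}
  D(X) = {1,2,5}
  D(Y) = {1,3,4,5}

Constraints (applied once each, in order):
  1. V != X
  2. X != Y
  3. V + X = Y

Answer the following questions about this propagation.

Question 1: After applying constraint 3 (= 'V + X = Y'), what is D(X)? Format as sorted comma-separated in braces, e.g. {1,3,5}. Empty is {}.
Answer: {1,2}

Derivation:
Constraint 1 (V != X) on D(V)={1,3,4,5} D(X)={1,2,5}: no change
Constraint 2 (X != Y) on D(X)={1,2,5} D(Y)={1,3,4,5}: no change
Constraint 3 (V + X = Y) on D(V)={1,3,4,5} D(X)={1,2,5} D(Y)={1,3,4,5}: V {1,3,4,5}->{1,3,4}; X {1,2,5}->{1,2}; Y {1,3,4,5}->{3,4,5}
So after constraint 3: D(X) = {1,2}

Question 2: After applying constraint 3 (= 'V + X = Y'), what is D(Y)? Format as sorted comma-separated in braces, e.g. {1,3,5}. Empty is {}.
Constraint 1 (V != X) on D(V)={1,3,4,5} D(X)={1,2,5}: no change
Constraint 2 (X != Y) on D(X)={1,2,5} D(Y)={1,3,4,5}: no change
Constraint 3 (V + X = Y) on D(V)={1,3,4,5} D(X)={1,2,5} D(Y)={1,3,4,5}: V {1,3,4,5}->{1,3,4}; X {1,2,5}->{1,2}; Y {1,3,4,5}->{3,4,5}
So after constraint 3: D(Y) = {3,4,5}

Answer: {3,4,5}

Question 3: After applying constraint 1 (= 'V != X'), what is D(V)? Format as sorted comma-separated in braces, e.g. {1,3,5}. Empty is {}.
Answer: {1,3,4,5}

Derivation:
Constraint 1 (V != X) on D(V)={1,3,4,5} D(X)={1,2,5}: no change
So after constraint 1: D(V) = {1,3,4,5}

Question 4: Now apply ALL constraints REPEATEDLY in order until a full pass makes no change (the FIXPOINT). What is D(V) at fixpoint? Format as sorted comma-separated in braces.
Answer: {1,3,4}

Derivation:
pass 0 (initial): D(V)={1,3,4,5}
pass 1: V {1,3,4,5}->{1,3,4}; X {1,2,5}->{1,2}; Y {1,3,4,5}->{3,4,5}
pass 2: no change
Fixpoint after 2 passes: D(V) = {1,3,4}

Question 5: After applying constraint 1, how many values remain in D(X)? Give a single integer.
Answer: 3

Derivation:
Constraint 1 (V != X) on D(V)={1,3,4,5} D(X)={1,2,5}: no change
So after constraint 1: D(X)={1,2,5}, size = 3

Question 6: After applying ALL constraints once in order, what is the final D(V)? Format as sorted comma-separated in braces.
Answer: {1,3,4}

Derivation:
Constraint 1 (V != X) on D(V)={1,3,4,5} D(X)={1,2,5}: no change
Constraint 2 (X != Y) on D(X)={1,2,5} D(Y)={1,3,4,5}: no change
Constraint 3 (V + X = Y) on D(V)={1,3,4,5} D(X)={1,2,5} D(Y)={1,3,4,5}: V {1,3,4,5}->{1,3,4}; X {1,2,5}->{1,2}; Y {1,3,4,5}->{3,4,5}
So after all 3 constraints: D(V) = {1,3,4}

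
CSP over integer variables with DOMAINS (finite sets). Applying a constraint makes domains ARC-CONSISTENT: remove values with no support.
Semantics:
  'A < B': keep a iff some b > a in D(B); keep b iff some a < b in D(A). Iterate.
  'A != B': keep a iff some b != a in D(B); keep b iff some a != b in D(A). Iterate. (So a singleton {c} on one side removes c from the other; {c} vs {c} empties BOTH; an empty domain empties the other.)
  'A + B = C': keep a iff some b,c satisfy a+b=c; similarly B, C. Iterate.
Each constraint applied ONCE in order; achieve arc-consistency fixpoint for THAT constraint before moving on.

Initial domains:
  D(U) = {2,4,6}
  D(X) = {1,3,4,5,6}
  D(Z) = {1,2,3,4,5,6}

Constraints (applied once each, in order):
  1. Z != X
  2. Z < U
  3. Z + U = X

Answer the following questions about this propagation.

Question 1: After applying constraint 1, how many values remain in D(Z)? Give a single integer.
Answer: 6

Derivation:
Constraint 1 (Z != X) on D(Z)={1,2,3,4,5,6} D(X)={1,3,4,5,6}: no change
So after constraint 1: D(Z)={1,2,3,4,5,6}, size = 6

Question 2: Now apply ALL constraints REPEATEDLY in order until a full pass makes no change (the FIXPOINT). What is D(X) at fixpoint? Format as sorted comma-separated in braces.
pass 0 (initial): D(X)={1,3,4,5,6}
pass 1: U {2,4,6}->{2,4}; X {1,3,4,5,6}->{3,4,5,6}; Z {1,2,3,4,5,6}->{1,2,3,4}
pass 2: Z {1,2,3,4}->{1,2,3}
pass 3: no change
Fixpoint after 3 passes: D(X) = {3,4,5,6}

Answer: {3,4,5,6}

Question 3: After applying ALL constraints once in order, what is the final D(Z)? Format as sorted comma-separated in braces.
Constraint 1 (Z != X) on D(Z)={1,2,3,4,5,6} D(X)={1,3,4,5,6}: no change
Constraint 2 (Z < U) on D(Z)={1,2,3,4,5,6} D(U)={2,4,6}: Z {1,2,3,4,5,6}->{1,2,3,4,5}
Constraint 3 (Z + U = X) on D(Z)={1,2,3,4,5} D(U)={2,4,6} D(X)={1,3,4,5,6}: Z {1,2,3,4,5}->{1,2,3,4}; U {2,4,6}->{2,4}; X {1,3,4,5,6}->{3,4,5,6}
So after all 3 constraints: D(Z) = {1,2,3,4}

Answer: {1,2,3,4}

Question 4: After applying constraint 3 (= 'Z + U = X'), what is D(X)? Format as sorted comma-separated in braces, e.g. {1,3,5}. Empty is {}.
Constraint 1 (Z != X) on D(Z)={1,2,3,4,5,6} D(X)={1,3,4,5,6}: no change
Constraint 2 (Z < U) on D(Z)={1,2,3,4,5,6} D(U)={2,4,6}: Z {1,2,3,4,5,6}->{1,2,3,4,5}
Constraint 3 (Z + U = X) on D(Z)={1,2,3,4,5} D(U)={2,4,6} D(X)={1,3,4,5,6}: Z {1,2,3,4,5}->{1,2,3,4}; U {2,4,6}->{2,4}; X {1,3,4,5,6}->{3,4,5,6}
So after constraint 3: D(X) = {3,4,5,6}

Answer: {3,4,5,6}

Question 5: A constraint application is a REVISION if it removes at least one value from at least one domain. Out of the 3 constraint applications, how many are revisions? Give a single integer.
Constraint 1 (Z != X) on D(Z)={1,2,3,4,5,6} D(X)={1,3,4,5,6}: no change => not a revision
Constraint 2 (Z < U) on D(Z)={1,2,3,4,5,6} D(U)={2,4,6}: Z {1,2,3,4,5,6}->{1,2,3,4,5} => REVISION
Constraint 3 (Z + U = X) on D(Z)={1,2,3,4,5} D(U)={2,4,6} D(X)={1,3,4,5,6}: Z {1,2,3,4,5}->{1,2,3,4}; U {2,4,6}->{2,4}; X {1,3,4,5,6}->{3,4,5,6} => REVISION
Total revisions = 2

Answer: 2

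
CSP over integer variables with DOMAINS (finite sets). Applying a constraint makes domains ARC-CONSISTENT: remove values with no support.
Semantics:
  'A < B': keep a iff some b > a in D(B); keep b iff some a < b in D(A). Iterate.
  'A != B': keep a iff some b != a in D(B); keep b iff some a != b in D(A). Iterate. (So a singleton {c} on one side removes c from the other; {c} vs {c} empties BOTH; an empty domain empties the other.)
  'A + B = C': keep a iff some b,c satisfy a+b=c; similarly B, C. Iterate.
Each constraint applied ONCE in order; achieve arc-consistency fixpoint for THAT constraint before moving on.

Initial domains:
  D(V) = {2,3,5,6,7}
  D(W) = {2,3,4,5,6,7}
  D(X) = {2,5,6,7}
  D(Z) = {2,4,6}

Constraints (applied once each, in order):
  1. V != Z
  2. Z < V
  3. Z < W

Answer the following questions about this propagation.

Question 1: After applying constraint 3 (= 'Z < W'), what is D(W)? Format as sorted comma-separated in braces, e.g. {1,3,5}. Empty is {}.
Constraint 1 (V != Z) on D(V)={2,3,5,6,7} D(Z)={2,4,6}: no change
Constraint 2 (Z < V) on D(Z)={2,4,6} D(V)={2,3,5,6,7}: V {2,3,5,6,7}->{3,5,6,7}
Constraint 3 (Z < W) on D(Z)={2,4,6} D(W)={2,3,4,5,6,7}: W {2,3,4,5,6,7}->{3,4,5,6,7}
So after constraint 3: D(W) = {3,4,5,6,7}

Answer: {3,4,5,6,7}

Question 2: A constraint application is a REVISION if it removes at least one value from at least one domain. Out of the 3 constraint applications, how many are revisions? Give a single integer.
Constraint 1 (V != Z) on D(V)={2,3,5,6,7} D(Z)={2,4,6}: no change => not a revision
Constraint 2 (Z < V) on D(Z)={2,4,6} D(V)={2,3,5,6,7}: V {2,3,5,6,7}->{3,5,6,7} => REVISION
Constraint 3 (Z < W) on D(Z)={2,4,6} D(W)={2,3,4,5,6,7}: W {2,3,4,5,6,7}->{3,4,5,6,7} => REVISION
Total revisions = 2

Answer: 2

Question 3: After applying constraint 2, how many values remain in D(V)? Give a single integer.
Constraint 1 (V != Z) on D(V)={2,3,5,6,7} D(Z)={2,4,6}: no change
Constraint 2 (Z < V) on D(Z)={2,4,6} D(V)={2,3,5,6,7}: V {2,3,5,6,7}->{3,5,6,7}
So after constraint 2: D(V)={3,5,6,7}, size = 4

Answer: 4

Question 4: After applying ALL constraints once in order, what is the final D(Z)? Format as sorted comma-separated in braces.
Answer: {2,4,6}

Derivation:
Constraint 1 (V != Z) on D(V)={2,3,5,6,7} D(Z)={2,4,6}: no change
Constraint 2 (Z < V) on D(Z)={2,4,6} D(V)={2,3,5,6,7}: V {2,3,5,6,7}->{3,5,6,7}
Constraint 3 (Z < W) on D(Z)={2,4,6} D(W)={2,3,4,5,6,7}: W {2,3,4,5,6,7}->{3,4,5,6,7}
So after all 3 constraints: D(Z) = {2,4,6}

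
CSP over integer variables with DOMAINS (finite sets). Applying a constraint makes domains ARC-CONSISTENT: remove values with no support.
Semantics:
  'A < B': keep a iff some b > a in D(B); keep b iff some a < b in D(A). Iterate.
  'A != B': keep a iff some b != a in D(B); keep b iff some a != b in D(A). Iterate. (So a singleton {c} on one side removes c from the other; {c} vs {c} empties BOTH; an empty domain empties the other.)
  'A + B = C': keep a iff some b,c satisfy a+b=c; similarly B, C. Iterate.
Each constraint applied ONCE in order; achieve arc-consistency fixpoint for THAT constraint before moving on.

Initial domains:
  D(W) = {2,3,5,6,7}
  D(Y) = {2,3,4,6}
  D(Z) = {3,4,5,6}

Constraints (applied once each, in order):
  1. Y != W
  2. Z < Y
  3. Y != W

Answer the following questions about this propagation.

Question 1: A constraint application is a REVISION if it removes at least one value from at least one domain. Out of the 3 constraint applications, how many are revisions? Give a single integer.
Constraint 1 (Y != W) on D(Y)={2,3,4,6} D(W)={2,3,5,6,7}: no change => not a revision
Constraint 2 (Z < Y) on D(Z)={3,4,5,6} D(Y)={2,3,4,6}: Z {3,4,5,6}->{3,4,5}; Y {2,3,4,6}->{4,6} => REVISION
Constraint 3 (Y != W) on D(Y)={4,6} D(W)={2,3,5,6,7}: no change => not a revision
Total revisions = 1

Answer: 1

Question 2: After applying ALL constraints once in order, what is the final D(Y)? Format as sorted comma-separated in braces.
Constraint 1 (Y != W) on D(Y)={2,3,4,6} D(W)={2,3,5,6,7}: no change
Constraint 2 (Z < Y) on D(Z)={3,4,5,6} D(Y)={2,3,4,6}: Z {3,4,5,6}->{3,4,5}; Y {2,3,4,6}->{4,6}
Constraint 3 (Y != W) on D(Y)={4,6} D(W)={2,3,5,6,7}: no change
So after all 3 constraints: D(Y) = {4,6}

Answer: {4,6}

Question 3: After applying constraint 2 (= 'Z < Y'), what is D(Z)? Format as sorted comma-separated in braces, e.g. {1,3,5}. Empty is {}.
Constraint 1 (Y != W) on D(Y)={2,3,4,6} D(W)={2,3,5,6,7}: no change
Constraint 2 (Z < Y) on D(Z)={3,4,5,6} D(Y)={2,3,4,6}: Z {3,4,5,6}->{3,4,5}; Y {2,3,4,6}->{4,6}
So after constraint 2: D(Z) = {3,4,5}

Answer: {3,4,5}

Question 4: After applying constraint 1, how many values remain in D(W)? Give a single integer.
Answer: 5

Derivation:
Constraint 1 (Y != W) on D(Y)={2,3,4,6} D(W)={2,3,5,6,7}: no change
So after constraint 1: D(W)={2,3,5,6,7}, size = 5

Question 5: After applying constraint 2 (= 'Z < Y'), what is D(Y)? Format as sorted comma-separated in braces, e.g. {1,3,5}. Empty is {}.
Answer: {4,6}

Derivation:
Constraint 1 (Y != W) on D(Y)={2,3,4,6} D(W)={2,3,5,6,7}: no change
Constraint 2 (Z < Y) on D(Z)={3,4,5,6} D(Y)={2,3,4,6}: Z {3,4,5,6}->{3,4,5}; Y {2,3,4,6}->{4,6}
So after constraint 2: D(Y) = {4,6}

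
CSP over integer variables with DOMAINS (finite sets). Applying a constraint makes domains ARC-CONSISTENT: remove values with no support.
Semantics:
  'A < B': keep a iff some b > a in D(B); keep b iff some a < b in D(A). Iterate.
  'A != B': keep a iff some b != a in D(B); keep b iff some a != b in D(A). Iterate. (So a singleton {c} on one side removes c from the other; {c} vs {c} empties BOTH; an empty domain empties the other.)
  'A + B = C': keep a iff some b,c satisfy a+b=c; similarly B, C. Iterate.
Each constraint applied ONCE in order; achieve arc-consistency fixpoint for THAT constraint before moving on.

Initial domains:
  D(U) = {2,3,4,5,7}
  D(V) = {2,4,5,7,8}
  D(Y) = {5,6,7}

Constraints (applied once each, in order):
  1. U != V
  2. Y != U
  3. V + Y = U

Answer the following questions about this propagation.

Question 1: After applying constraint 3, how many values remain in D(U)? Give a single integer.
Answer: 1

Derivation:
Constraint 1 (U != V) on D(U)={2,3,4,5,7} D(V)={2,4,5,7,8}: no change
Constraint 2 (Y != U) on D(Y)={5,6,7} D(U)={2,3,4,5,7}: no change
Constraint 3 (V + Y = U) on D(V)={2,4,5,7,8} D(Y)={5,6,7} D(U)={2,3,4,5,7}: V {2,4,5,7,8}->{2}; Y {5,6,7}->{5}; U {2,3,4,5,7}->{7}
So after constraint 3: D(U)={7}, size = 1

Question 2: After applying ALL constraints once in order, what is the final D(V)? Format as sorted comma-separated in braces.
Answer: {2}

Derivation:
Constraint 1 (U != V) on D(U)={2,3,4,5,7} D(V)={2,4,5,7,8}: no change
Constraint 2 (Y != U) on D(Y)={5,6,7} D(U)={2,3,4,5,7}: no change
Constraint 3 (V + Y = U) on D(V)={2,4,5,7,8} D(Y)={5,6,7} D(U)={2,3,4,5,7}: V {2,4,5,7,8}->{2}; Y {5,6,7}->{5}; U {2,3,4,5,7}->{7}
So after all 3 constraints: D(V) = {2}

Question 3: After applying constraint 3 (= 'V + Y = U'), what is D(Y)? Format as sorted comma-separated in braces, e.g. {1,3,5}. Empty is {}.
Answer: {5}

Derivation:
Constraint 1 (U != V) on D(U)={2,3,4,5,7} D(V)={2,4,5,7,8}: no change
Constraint 2 (Y != U) on D(Y)={5,6,7} D(U)={2,3,4,5,7}: no change
Constraint 3 (V + Y = U) on D(V)={2,4,5,7,8} D(Y)={5,6,7} D(U)={2,3,4,5,7}: V {2,4,5,7,8}->{2}; Y {5,6,7}->{5}; U {2,3,4,5,7}->{7}
So after constraint 3: D(Y) = {5}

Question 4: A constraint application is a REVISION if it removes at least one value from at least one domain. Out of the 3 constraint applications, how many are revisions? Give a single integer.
Constraint 1 (U != V) on D(U)={2,3,4,5,7} D(V)={2,4,5,7,8}: no change => not a revision
Constraint 2 (Y != U) on D(Y)={5,6,7} D(U)={2,3,4,5,7}: no change => not a revision
Constraint 3 (V + Y = U) on D(V)={2,4,5,7,8} D(Y)={5,6,7} D(U)={2,3,4,5,7}: V {2,4,5,7,8}->{2}; Y {5,6,7}->{5}; U {2,3,4,5,7}->{7} => REVISION
Total revisions = 1

Answer: 1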